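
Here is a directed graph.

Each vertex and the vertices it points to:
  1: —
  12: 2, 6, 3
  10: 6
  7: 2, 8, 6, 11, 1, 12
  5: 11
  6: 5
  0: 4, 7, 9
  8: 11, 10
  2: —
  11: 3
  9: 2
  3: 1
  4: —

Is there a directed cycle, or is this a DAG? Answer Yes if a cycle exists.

No

DFS with white/gray/black marking, starting from 2:
2 gray
2 black
1 gray
1 black
12 gray
  12→2: 2 black — skip
  6 gray
    5 gray
      11 gray
        3 gray
          3→1: 1 black — skip
        3 black
      11 black
    5 black
  6 black
  12→3: 3 black — skip
12 black
10 gray
  10→6: 6 black — skip
10 black
7 gray
  7→2: 2 black — skip
  8 gray
    8→11: 11 black — skip
    8→10: 10 black — skip
  8 black
  7→6: 6 black — skip
  7→11: 11 black — skip
  7→1: 1 black — skip
  7→12: 12 black — skip
7 black
0 gray
  4 gray
  4 black
  0→7: 7 black — skip
  9 gray
    9→2: 2 black — skip
  9 black
0 black
Every edge goes to a white or black vertex — no back edge, so the graph is acyclic.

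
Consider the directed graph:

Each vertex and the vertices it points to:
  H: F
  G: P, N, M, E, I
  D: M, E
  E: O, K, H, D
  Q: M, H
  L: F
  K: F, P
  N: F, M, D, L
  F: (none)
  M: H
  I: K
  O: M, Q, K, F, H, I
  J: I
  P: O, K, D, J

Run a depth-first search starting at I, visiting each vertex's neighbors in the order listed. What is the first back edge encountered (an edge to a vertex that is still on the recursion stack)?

O->K

DFS from I (visiting each vertex's neighbors in the order listed); mark gray on enter, black on exit:
I gray
  K gray
    F gray
    F black
    P gray
      O gray
        M gray
          H gray
            H→F: F black — skip
          H black
        M black
        Q gray
          Q→M: M black — skip
          Q→H: H black — skip
        Q black
        O→K: K is gray → back edge
First back edge: O → K.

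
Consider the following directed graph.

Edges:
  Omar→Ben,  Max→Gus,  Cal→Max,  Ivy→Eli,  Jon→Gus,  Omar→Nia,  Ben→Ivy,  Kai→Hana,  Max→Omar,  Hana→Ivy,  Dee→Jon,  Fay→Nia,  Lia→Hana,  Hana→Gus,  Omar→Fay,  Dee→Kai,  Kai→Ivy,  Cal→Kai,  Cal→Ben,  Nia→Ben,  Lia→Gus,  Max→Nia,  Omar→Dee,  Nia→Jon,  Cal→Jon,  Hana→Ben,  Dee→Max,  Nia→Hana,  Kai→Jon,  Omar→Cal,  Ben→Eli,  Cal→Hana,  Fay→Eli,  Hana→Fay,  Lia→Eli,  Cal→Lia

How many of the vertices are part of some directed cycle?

A vertex is on a directed cycle iff it belongs to a strongly connected component of size ≥ 2 (or has a self-loop).
The vertices on cycles are {Cal, Dee, Fay, Max, Nia, Hana, Omar} — 7 in total.

7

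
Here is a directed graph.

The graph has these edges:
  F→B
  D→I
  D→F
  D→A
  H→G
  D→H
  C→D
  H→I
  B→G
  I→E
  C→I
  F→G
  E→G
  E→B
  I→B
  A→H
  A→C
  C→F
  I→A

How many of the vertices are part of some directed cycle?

A vertex is on a directed cycle iff it belongs to a strongly connected component of size ≥ 2 (or has a self-loop).
The vertices on cycles are {A, C, D, H, I} — 5 in total.

5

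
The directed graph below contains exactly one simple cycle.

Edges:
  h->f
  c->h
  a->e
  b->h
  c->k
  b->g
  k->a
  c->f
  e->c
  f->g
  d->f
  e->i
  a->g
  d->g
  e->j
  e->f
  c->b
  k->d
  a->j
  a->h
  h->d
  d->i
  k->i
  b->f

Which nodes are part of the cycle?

DFS with gray/black marking from e:
e gray
  c gray
    f gray
      g gray
      g black
    f black
    b gray
      h gray
        h→f: f black — skip
        d gray
          d→g: g black — skip
          i gray
          i black
          d→f: f black — skip
        d black
      h black
      b→f: f black — skip
      b→g: g black — skip
    b black
    k gray
      k→i: i black — skip
      a gray
        a→h: h black — skip
        a→e: e is gray → back edge
Back edge closes the cycle e → c → k → a → e; its vertices are {a, c, e, k}.

a, c, e, k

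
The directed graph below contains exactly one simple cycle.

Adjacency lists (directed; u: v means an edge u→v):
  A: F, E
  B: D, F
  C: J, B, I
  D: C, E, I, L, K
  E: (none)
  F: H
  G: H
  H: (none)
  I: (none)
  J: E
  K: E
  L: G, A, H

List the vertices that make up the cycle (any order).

B, C, D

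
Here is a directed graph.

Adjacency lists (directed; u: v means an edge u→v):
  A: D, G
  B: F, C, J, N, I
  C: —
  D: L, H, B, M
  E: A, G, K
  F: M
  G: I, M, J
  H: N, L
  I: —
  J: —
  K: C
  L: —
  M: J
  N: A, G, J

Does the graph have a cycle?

DFS with white/gray/black marking, starting from C:
C gray
C black
A gray
  D gray
    L gray
    L black
    H gray
      N gray
        N→A: A is gray → back edge
Back edge found, so a cycle exists: A → D → H → N → A.

Yes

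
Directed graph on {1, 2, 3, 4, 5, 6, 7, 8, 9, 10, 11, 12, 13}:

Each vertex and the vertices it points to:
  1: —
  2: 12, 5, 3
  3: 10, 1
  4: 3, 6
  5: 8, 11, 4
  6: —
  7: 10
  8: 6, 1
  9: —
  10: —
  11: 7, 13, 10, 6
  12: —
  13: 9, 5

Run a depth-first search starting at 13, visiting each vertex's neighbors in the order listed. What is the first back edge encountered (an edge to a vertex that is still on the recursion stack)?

DFS from 13 (visiting each vertex's neighbors in the order listed); mark gray on enter, black on exit:
13 gray
  9 gray
  9 black
  5 gray
    8 gray
      6 gray
      6 black
      1 gray
      1 black
    8 black
    11 gray
      7 gray
        10 gray
        10 black
      7 black
      11→13: 13 is gray → back edge
First back edge: 11 → 13.

11->13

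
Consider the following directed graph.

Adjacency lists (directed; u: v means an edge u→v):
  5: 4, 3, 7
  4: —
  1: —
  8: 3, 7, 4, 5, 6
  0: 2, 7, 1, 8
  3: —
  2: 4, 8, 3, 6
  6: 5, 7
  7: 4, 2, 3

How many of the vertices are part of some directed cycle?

5

A vertex is on a directed cycle iff it belongs to a strongly connected component of size ≥ 2 (or has a self-loop).
The vertices on cycles are {2, 5, 6, 7, 8} — 5 in total.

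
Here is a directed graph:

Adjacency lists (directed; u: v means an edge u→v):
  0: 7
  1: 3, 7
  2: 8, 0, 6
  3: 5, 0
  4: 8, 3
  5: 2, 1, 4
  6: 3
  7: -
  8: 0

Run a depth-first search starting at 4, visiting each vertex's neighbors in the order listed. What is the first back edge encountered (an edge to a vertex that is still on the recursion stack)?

DFS from 4 (visiting each vertex's neighbors in the order listed); mark gray on enter, black on exit:
4 gray
  8 gray
    0 gray
      7 gray
      7 black
    0 black
  8 black
  3 gray
    5 gray
      2 gray
        2→8: 8 black — skip
        2→0: 0 black — skip
        6 gray
          6→3: 3 is gray → back edge
First back edge: 6 → 3.

6→3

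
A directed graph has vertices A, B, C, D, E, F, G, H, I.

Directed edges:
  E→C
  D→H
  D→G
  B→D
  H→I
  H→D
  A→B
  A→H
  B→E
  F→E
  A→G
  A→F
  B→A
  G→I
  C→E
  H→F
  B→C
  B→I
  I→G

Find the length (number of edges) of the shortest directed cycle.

2

For each vertex v, BFS finds the shortest path from v back to v.
The shortest such closed walk is B → A → B, length 2.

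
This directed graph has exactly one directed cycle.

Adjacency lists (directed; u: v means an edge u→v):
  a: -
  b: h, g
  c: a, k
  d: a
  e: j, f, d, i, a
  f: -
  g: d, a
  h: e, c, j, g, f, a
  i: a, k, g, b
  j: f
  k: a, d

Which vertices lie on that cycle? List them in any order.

b, e, h, i

DFS with gray/black marking from h:
h gray
  e gray
    j gray
      f gray
      f black
    j black
    e→f: f black — skip
    d gray
      a gray
      a black
    d black
    i gray
      i→a: a black — skip
      k gray
        k→a: a black — skip
        k→d: d black — skip
      k black
      g gray
        g→d: d black — skip
        g→a: a black — skip
      g black
      b gray
        b→h: h is gray → back edge
Back edge closes the cycle h → e → i → b → h; its vertices are {b, e, h, i}.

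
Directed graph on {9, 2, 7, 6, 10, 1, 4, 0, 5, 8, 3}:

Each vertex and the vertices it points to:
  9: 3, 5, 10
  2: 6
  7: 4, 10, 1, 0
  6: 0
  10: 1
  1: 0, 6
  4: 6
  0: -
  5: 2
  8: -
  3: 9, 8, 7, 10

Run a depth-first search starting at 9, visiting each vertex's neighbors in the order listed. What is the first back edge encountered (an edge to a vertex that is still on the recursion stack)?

DFS from 9 (visiting each vertex's neighbors in the order listed); mark gray on enter, black on exit:
9 gray
  3 gray
    3→9: 9 is gray → back edge
First back edge: 3 → 9.

3→9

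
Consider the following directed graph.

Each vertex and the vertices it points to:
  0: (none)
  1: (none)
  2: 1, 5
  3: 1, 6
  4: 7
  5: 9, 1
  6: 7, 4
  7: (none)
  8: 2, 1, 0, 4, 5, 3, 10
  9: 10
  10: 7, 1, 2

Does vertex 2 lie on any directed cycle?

2 is on a cycle iff 2 can reach itself via ≥1 edge.
2 → 5 → 9 → 10 → 2 — yes.

Yes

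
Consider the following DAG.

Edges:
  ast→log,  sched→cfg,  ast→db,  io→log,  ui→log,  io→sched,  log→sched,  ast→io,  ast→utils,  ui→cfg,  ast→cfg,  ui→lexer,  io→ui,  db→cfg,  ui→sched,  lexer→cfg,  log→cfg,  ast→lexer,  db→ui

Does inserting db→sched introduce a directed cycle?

Adding db→sched creates a cycle iff sched can already reach db.
Explore from sched: no path reaches db. The graph stays acyclic.

No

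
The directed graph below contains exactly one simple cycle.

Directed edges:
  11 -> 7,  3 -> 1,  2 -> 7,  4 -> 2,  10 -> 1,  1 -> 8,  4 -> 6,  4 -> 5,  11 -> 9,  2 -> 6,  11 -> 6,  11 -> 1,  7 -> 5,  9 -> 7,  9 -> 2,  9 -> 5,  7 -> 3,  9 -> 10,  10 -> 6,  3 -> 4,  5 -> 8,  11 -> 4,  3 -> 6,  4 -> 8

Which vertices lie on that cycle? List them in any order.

DFS with gray/black marking from 4:
4 gray
  6 gray
  6 black
  8 gray
  8 black
  2 gray
    2→6: 6 black — skip
    7 gray
      3 gray
        3→6: 6 black — skip
        1 gray
          1→8: 8 black — skip
        1 black
        3→4: 4 is gray → back edge
Back edge closes the cycle 4 → 2 → 7 → 3 → 4; its vertices are {2, 3, 4, 7}.

2, 3, 4, 7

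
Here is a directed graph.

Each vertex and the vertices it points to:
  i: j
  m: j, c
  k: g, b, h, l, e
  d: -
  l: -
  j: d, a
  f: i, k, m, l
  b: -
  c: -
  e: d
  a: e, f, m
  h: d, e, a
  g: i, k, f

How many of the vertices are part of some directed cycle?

8

A vertex is on a directed cycle iff it belongs to a strongly connected component of size ≥ 2 (or has a self-loop).
The vertices on cycles are {a, f, g, h, i, j, k, m} — 8 in total.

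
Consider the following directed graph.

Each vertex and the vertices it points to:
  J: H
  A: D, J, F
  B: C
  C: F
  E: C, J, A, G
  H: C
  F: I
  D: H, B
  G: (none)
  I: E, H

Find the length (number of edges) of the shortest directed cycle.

For each vertex v, BFS finds the shortest path from v back to v.
The shortest such closed walk is E → C → F → I → E, length 4.

4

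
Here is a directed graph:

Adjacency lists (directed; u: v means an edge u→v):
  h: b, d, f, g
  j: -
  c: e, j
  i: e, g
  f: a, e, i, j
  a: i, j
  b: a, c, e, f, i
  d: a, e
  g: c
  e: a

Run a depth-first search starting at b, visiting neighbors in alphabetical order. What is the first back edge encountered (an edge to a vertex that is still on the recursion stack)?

DFS from b (visiting neighbors in alphabetical order); mark gray on enter, black on exit:
b gray
  a gray
    i gray
      e gray
        e→a: a is gray → back edge
First back edge: e → a.

e→a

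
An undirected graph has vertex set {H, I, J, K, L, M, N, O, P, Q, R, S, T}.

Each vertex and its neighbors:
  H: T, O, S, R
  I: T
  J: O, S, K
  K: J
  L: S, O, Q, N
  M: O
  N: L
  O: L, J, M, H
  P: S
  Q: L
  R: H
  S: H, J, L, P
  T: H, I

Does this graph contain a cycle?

DFS, tracking each vertex's parent; an edge to a visited non-parent vertex closes a cycle.
Start from K:
visit K (parent –)
  visit J (parent K)
    visit O (parent J)
      visit L (parent O)
        visit S (parent L)
          visit H (parent S)
            visit T (parent H)
              T–H: parent, skip
              visit I (parent T)
                I–T: parent, skip
            H–O: O visited and ≠ parent → cycle
Cycle: O – L – S – H – O.

Yes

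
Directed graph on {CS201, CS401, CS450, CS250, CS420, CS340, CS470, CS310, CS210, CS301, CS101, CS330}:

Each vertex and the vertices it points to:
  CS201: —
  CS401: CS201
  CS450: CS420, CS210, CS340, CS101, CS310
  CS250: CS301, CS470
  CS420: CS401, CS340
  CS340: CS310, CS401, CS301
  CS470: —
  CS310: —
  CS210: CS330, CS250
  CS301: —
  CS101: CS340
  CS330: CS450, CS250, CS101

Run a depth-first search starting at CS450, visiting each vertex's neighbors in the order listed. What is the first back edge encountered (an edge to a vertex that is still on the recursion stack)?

DFS from CS450 (visiting each vertex's neighbors in the order listed); mark gray on enter, black on exit:
CS450 gray
  CS420 gray
    CS401 gray
      CS201 gray
      CS201 black
    CS401 black
    CS340 gray
      CS310 gray
      CS310 black
      CS340→CS401: CS401 black — skip
      CS301 gray
      CS301 black
    CS340 black
  CS420 black
  CS210 gray
    CS330 gray
      CS330→CS450: CS450 is gray → back edge
First back edge: CS330 → CS450.

CS330->CS450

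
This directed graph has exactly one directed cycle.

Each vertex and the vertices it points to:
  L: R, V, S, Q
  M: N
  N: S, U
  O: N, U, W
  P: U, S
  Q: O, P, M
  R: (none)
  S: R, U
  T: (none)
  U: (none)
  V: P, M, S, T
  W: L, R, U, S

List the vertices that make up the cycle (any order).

DFS with gray/black marking from L:
L gray
  R gray
  R black
  V gray
    P gray
      U gray
      U black
      S gray
        S→R: R black — skip
        S→U: U black — skip
      S black
    P black
    M gray
      N gray
        N→S: S black — skip
        N→U: U black — skip
      N black
    M black
    V→S: S black — skip
    T gray
    T black
  V black
  L→S: S black — skip
  Q gray
    O gray
      O→N: N black — skip
      O→U: U black — skip
      W gray
        W→L: L is gray → back edge
Back edge closes the cycle L → Q → O → W → L; its vertices are {L, O, Q, W}.

L, O, Q, W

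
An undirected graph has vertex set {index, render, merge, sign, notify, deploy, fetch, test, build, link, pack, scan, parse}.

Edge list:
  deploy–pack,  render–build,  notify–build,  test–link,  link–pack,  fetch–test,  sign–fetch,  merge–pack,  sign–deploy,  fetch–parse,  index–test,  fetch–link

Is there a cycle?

DFS, tracking each vertex's parent; an edge to a visited non-parent vertex closes a cycle.
Start from pack:
visit pack (parent –)
  visit merge (parent pack)
    merge–pack: parent, skip
  visit link (parent pack)
    link–pack: parent, skip
    visit fetch (parent link)
      visit parse (parent fetch)
        parse–fetch: parent, skip
      visit sign (parent fetch)
        visit deploy (parent sign)
          deploy–pack: pack visited and ≠ parent → cycle
Cycle: pack – link – fetch – sign – deploy – pack.

Yes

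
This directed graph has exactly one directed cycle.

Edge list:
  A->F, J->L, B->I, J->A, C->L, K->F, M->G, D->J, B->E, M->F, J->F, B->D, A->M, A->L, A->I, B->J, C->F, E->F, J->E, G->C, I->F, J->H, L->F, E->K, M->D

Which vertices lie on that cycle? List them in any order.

A, D, J, M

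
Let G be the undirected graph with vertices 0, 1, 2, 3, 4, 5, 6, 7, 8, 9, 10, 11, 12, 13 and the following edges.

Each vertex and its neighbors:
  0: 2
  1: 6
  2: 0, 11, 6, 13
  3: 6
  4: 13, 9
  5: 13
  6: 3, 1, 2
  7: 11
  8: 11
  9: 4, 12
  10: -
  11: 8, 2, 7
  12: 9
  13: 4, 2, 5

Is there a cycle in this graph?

DFS, tracking each vertex's parent; an edge to a visited non-parent vertex closes a cycle.
Start from 12:
visit 12 (parent –)
  visit 9 (parent 12)
    visit 4 (parent 9)
      visit 13 (parent 4)
        13–4: parent, skip
        visit 2 (parent 13)
          visit 0 (parent 2)
            0–2: parent, skip
          visit 11 (parent 2)
            visit 8 (parent 11)
              8–11: parent, skip
            11–2: parent, skip
            visit 7 (parent 11)
              7–11: parent, skip
          visit 6 (parent 2)
            visit 3 (parent 6)
              3–6: parent, skip
            visit 1 (parent 6)
              1–6: parent, skip
            6–2: parent, skip
          2–13: parent, skip
        visit 5 (parent 13)
          5–13: parent, skip
      4–9: parent, skip
    9–12: parent, skip
visit 10 (parent –)
No non-parent visited neighbor found — the graph is a forest.

No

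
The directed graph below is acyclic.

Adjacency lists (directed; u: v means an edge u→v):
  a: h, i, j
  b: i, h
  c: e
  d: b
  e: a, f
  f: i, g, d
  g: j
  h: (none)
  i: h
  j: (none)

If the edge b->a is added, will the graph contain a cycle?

No

Adding b→a creates a cycle iff a can already reach b.
Explore from a: no path reaches b. The graph stays acyclic.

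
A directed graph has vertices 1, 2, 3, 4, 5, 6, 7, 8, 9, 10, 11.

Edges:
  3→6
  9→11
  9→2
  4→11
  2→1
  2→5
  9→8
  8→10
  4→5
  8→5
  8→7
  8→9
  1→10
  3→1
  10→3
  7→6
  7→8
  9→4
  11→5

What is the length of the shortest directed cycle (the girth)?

For each vertex v, BFS finds the shortest path from v back to v.
The shortest such closed walk is 8 → 9 → 8, length 2.

2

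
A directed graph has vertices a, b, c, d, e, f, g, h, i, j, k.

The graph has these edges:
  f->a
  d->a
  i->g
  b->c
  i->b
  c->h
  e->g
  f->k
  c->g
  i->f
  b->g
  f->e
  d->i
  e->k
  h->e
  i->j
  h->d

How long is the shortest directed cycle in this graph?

5

For each vertex v, BFS finds the shortest path from v back to v.
The shortest such closed walk is h → d → i → b → c → h, length 5.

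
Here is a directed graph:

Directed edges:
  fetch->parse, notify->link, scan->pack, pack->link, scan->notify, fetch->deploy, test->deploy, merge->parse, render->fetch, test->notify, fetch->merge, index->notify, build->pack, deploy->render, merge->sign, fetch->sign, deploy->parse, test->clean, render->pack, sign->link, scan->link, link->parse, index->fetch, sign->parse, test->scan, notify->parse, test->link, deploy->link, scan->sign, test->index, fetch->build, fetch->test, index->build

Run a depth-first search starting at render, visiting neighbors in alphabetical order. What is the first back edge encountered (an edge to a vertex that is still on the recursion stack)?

deploy→render

DFS from render (visiting neighbors in alphabetical order); mark gray on enter, black on exit:
render gray
  fetch gray
    build gray
      pack gray
        link gray
          parse gray
          parse black
        link black
      pack black
    build black
    deploy gray
      deploy→link: link black — skip
      deploy→parse: parse black — skip
      deploy→render: render is gray → back edge
First back edge: deploy → render.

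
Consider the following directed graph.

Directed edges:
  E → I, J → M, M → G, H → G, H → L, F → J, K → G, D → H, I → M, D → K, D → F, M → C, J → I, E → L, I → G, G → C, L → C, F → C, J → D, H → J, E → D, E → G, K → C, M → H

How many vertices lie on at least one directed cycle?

6

A vertex is on a directed cycle iff it belongs to a strongly connected component of size ≥ 2 (or has a self-loop).
The vertices on cycles are {D, F, H, I, J, M} — 6 in total.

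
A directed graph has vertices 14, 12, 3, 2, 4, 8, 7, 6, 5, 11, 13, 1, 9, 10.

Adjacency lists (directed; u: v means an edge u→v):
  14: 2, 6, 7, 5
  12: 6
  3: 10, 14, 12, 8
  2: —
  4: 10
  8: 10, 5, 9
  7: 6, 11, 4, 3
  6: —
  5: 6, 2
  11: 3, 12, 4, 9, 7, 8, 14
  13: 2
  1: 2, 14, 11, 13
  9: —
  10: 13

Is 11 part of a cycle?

Yes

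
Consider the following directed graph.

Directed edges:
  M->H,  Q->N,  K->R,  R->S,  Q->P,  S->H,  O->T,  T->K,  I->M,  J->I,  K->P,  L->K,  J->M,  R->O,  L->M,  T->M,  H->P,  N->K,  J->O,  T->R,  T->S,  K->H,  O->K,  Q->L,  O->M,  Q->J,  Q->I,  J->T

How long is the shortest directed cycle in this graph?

3

For each vertex v, BFS finds the shortest path from v back to v.
The shortest such closed walk is T → R → O → T, length 3.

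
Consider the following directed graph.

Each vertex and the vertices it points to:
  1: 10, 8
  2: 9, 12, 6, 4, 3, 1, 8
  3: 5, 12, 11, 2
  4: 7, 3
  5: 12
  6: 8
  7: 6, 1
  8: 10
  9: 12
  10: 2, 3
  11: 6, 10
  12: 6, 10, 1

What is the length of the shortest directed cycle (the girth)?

2

For each vertex v, BFS finds the shortest path from v back to v.
The shortest such closed walk is 3 → 2 → 3, length 2.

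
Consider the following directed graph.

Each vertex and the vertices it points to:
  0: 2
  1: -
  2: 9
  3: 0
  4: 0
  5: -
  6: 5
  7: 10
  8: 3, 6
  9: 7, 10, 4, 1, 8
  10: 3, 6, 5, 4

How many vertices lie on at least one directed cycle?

A vertex is on a directed cycle iff it belongs to a strongly connected component of size ≥ 2 (or has a self-loop).
The vertices on cycles are {0, 2, 3, 4, 7, 8, 9, 10} — 8 in total.

8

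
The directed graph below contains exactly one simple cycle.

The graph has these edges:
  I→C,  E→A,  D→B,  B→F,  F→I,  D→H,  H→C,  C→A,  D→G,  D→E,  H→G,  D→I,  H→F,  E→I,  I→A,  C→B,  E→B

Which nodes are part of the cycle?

DFS with gray/black marking from F:
F gray
  I gray
    A gray
    A black
    C gray
      C→A: A black — skip
      B gray
        B→F: F is gray → back edge
Back edge closes the cycle F → I → C → B → F; its vertices are {B, C, F, I}.

B, C, F, I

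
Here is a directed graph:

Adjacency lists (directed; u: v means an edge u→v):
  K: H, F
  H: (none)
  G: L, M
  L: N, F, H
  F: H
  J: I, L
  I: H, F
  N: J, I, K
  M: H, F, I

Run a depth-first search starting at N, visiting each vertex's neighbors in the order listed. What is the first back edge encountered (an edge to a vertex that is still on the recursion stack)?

DFS from N (visiting each vertex's neighbors in the order listed); mark gray on enter, black on exit:
N gray
  J gray
    I gray
      H gray
      H black
      F gray
        F→H: H black — skip
      F black
    I black
    L gray
      L→N: N is gray → back edge
First back edge: L → N.

L->N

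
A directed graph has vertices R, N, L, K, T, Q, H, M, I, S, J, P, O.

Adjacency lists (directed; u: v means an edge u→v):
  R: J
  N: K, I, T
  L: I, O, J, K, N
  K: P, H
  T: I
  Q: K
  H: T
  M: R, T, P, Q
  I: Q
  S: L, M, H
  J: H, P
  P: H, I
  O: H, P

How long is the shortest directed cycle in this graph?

4

For each vertex v, BFS finds the shortest path from v back to v.
The shortest such closed walk is I → Q → K → P → I, length 4.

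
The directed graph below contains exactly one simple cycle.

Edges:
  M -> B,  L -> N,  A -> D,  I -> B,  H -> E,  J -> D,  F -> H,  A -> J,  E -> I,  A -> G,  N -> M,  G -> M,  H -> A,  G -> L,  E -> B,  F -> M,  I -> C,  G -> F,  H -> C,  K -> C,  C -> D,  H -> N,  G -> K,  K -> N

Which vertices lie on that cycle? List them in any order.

A, F, G, H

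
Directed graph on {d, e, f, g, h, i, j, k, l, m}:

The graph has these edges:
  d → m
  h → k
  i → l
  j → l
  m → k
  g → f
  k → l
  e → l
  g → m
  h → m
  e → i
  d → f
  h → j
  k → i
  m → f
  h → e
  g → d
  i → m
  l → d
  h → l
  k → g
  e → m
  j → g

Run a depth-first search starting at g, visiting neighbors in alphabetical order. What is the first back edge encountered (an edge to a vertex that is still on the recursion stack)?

k->g

DFS from g (visiting neighbors in alphabetical order); mark gray on enter, black on exit:
g gray
  d gray
    f gray
    f black
    m gray
      m→f: f black — skip
      k gray
        k→g: g is gray → back edge
First back edge: k → g.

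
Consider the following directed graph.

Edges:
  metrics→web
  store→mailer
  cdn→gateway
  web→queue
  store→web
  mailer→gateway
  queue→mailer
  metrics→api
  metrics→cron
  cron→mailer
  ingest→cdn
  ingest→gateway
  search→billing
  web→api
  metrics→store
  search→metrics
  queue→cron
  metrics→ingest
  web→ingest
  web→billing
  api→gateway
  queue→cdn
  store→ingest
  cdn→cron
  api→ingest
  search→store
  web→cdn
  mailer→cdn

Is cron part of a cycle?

cron is on a cycle iff cron can reach itself via ≥1 edge.
cron → mailer → cdn → cron — yes.

Yes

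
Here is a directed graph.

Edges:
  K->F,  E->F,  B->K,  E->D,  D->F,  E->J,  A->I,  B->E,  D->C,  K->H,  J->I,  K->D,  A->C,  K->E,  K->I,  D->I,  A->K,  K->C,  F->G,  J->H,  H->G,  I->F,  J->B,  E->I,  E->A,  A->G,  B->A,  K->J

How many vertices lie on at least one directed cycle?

5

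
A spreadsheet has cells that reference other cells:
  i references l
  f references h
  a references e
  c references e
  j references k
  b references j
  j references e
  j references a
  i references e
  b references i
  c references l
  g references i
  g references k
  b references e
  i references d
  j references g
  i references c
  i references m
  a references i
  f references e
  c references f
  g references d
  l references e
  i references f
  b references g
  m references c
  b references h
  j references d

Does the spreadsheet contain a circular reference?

DFS with white/gray/black marking, starting from l:
l gray
  e gray
  e black
l black
a gray
  a→e: e black — skip
  i gray
    i→l: l black — skip
    d gray
    d black
    i→e: e black — skip
    f gray
      f→e: e black — skip
      h gray
      h black
    f black
    m gray
      c gray
        c→f: f black — skip
        c→l: l black — skip
        c→e: e black — skip
      c black
    m black
    i→c: c black — skip
  i black
a black
b gray
  b→e: e black — skip
  g gray
    g→i: i black — skip
    k gray
    k black
    g→d: d black — skip
  g black
  b→h: h black — skip
  j gray
    j→d: d black — skip
    j→k: k black — skip
    j→e: e black — skip
    j→g: g black — skip
    j→a: a black — skip
  j black
  b→i: i black — skip
b black
Every edge goes to a white or black vertex — no back edge, so the graph is acyclic.

No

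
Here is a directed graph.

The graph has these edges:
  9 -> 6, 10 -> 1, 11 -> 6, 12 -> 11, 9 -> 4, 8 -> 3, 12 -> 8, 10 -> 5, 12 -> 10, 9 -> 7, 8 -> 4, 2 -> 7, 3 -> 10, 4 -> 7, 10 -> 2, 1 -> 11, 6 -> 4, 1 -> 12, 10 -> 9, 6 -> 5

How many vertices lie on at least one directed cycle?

A vertex is on a directed cycle iff it belongs to a strongly connected component of size ≥ 2 (or has a self-loop).
The vertices on cycles are {1, 3, 8, 10, 12} — 5 in total.

5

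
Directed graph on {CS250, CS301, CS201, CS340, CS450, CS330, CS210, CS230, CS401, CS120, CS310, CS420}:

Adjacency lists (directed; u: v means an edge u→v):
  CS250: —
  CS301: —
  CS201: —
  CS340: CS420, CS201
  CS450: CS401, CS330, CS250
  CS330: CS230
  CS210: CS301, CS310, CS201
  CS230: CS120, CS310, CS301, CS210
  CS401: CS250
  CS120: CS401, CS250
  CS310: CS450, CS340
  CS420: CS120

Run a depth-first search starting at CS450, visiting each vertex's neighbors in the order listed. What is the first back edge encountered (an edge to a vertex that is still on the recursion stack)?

CS310->CS450

DFS from CS450 (visiting each vertex's neighbors in the order listed); mark gray on enter, black on exit:
CS450 gray
  CS401 gray
    CS250 gray
    CS250 black
  CS401 black
  CS330 gray
    CS230 gray
      CS120 gray
        CS120→CS401: CS401 black — skip
        CS120→CS250: CS250 black — skip
      CS120 black
      CS310 gray
        CS310→CS450: CS450 is gray → back edge
First back edge: CS310 → CS450.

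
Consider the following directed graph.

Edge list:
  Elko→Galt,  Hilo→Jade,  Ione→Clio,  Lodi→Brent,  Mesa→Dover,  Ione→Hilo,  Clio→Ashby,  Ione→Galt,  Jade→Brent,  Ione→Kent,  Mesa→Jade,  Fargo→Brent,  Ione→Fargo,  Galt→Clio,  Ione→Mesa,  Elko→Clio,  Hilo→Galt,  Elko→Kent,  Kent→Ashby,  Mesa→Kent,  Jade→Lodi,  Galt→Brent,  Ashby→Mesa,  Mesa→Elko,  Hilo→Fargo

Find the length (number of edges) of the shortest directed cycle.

For each vertex v, BFS finds the shortest path from v back to v.
The shortest such closed walk is Mesa → Kent → Ashby → Mesa, length 3.

3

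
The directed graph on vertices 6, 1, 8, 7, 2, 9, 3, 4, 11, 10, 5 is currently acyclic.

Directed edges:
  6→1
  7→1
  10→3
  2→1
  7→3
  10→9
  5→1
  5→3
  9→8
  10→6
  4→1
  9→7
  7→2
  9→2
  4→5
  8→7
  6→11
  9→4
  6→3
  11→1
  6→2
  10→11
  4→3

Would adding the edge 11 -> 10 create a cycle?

Yes

Adding 11→10 creates a cycle iff 10 can already reach 11.
Path from 10: 10 → 11.
So 10 → … → 11 → 10 is a cycle.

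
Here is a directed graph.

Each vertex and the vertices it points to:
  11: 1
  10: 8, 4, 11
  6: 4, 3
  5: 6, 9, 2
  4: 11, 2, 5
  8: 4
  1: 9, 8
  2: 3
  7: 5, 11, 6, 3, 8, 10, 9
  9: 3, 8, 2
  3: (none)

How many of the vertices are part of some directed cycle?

7

A vertex is on a directed cycle iff it belongs to a strongly connected component of size ≥ 2 (or has a self-loop).
The vertices on cycles are {1, 4, 5, 6, 8, 9, 11} — 7 in total.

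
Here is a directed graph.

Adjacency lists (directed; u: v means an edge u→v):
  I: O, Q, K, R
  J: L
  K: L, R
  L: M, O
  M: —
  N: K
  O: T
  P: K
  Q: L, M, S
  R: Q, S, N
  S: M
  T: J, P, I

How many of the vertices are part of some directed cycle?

A vertex is on a directed cycle iff it belongs to a strongly connected component of size ≥ 2 (or has a self-loop).
The vertices on cycles are {I, J, K, L, N, O, P, Q, R, T} — 10 in total.

10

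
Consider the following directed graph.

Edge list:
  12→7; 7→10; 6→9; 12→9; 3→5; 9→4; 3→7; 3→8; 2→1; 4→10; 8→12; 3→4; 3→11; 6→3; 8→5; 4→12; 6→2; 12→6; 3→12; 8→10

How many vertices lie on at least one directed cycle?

6

A vertex is on a directed cycle iff it belongs to a strongly connected component of size ≥ 2 (or has a self-loop).
The vertices on cycles are {3, 4, 6, 8, 9, 12} — 6 in total.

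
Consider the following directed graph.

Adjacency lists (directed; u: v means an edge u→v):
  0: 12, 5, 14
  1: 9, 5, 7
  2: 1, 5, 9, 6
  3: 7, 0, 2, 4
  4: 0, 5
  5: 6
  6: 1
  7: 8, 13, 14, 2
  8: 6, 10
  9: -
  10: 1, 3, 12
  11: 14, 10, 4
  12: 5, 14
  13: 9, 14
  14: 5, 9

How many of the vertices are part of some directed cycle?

A vertex is on a directed cycle iff it belongs to a strongly connected component of size ≥ 2 (or has a self-loop).
The vertices on cycles are {0, 1, 2, 3, 4, 5, 6, 7, 8, 10, 12, 13, 14} — 13 in total.

13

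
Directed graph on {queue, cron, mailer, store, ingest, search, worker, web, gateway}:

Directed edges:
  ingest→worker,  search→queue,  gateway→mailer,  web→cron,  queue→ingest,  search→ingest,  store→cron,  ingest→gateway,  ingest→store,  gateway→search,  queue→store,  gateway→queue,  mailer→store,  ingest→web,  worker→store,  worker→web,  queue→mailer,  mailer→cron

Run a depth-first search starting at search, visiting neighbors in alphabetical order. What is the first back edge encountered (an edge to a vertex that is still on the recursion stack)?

DFS from search (visiting neighbors in alphabetical order); mark gray on enter, black on exit:
search gray
  ingest gray
    gateway gray
      mailer gray
        cron gray
        cron black
        store gray
          store→cron: cron black — skip
        store black
      mailer black
      queue gray
        queue→ingest: ingest is gray → back edge
First back edge: queue → ingest.

queue→ingest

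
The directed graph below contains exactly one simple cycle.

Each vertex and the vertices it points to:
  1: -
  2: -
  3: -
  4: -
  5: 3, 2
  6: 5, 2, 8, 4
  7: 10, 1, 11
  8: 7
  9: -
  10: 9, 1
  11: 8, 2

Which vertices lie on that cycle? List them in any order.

7, 8, 11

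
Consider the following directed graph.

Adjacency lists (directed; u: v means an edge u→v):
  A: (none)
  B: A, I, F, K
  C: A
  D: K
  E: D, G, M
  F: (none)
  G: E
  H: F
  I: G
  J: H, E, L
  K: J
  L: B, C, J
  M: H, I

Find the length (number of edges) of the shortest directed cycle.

2

For each vertex v, BFS finds the shortest path from v back to v.
The shortest such closed walk is L → J → L, length 2.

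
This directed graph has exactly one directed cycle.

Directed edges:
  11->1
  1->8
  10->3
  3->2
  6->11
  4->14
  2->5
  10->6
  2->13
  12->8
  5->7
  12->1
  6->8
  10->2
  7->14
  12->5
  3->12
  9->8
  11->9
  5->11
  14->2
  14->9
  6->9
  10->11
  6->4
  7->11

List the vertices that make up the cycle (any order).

2, 5, 7, 14

DFS with gray/black marking from 2:
2 gray
  13 gray
  13 black
  5 gray
    7 gray
      14 gray
        14→2: 2 is gray → back edge
Back edge closes the cycle 2 → 5 → 7 → 14 → 2; its vertices are {2, 5, 7, 14}.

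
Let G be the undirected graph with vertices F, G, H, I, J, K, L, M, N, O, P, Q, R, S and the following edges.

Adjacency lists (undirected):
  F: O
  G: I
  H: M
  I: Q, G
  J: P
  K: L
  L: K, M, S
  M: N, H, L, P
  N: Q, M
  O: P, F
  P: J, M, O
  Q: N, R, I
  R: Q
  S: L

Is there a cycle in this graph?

DFS, tracking each vertex's parent; an edge to a visited non-parent vertex closes a cycle.
Start from N:
visit N (parent –)
  visit Q (parent N)
    Q–N: parent, skip
    visit R (parent Q)
      R–Q: parent, skip
    visit I (parent Q)
      I–Q: parent, skip
      visit G (parent I)
        G–I: parent, skip
  visit M (parent N)
    M–N: parent, skip
    visit H (parent M)
      H–M: parent, skip
    visit L (parent M)
      visit K (parent L)
        K–L: parent, skip
      L–M: parent, skip
      visit S (parent L)
        S–L: parent, skip
    visit P (parent M)
      visit J (parent P)
        J–P: parent, skip
      P–M: parent, skip
      visit O (parent P)
        O–P: parent, skip
        visit F (parent O)
          F–O: parent, skip
No non-parent visited neighbor found — the graph is a forest.

No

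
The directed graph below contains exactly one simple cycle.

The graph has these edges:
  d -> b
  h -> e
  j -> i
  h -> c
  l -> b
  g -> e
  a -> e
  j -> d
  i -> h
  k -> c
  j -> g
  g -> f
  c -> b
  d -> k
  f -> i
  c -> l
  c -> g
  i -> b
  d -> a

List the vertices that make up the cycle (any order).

c, f, g, h, i

DFS with gray/black marking from g:
g gray
  e gray
  e black
  f gray
    i gray
      b gray
      b black
      h gray
        c gray
          l gray
            l→b: b black — skip
          l black
          c→b: b black — skip
          c→g: g is gray → back edge
Back edge closes the cycle g → f → i → h → c → g; its vertices are {c, f, g, h, i}.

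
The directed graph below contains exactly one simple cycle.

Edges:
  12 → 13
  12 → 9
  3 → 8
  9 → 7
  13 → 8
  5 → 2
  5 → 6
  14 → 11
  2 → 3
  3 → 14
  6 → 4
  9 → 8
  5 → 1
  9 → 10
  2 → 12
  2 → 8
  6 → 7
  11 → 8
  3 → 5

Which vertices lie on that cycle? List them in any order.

2, 3, 5

DFS with gray/black marking from 5:
5 gray
  2 gray
    8 gray
    8 black
    12 gray
      13 gray
        13→8: 8 black — skip
      13 black
      9 gray
        9→8: 8 black — skip
        10 gray
        10 black
        7 gray
        7 black
      9 black
    12 black
    3 gray
      3→5: 5 is gray → back edge
Back edge closes the cycle 5 → 2 → 3 → 5; its vertices are {2, 3, 5}.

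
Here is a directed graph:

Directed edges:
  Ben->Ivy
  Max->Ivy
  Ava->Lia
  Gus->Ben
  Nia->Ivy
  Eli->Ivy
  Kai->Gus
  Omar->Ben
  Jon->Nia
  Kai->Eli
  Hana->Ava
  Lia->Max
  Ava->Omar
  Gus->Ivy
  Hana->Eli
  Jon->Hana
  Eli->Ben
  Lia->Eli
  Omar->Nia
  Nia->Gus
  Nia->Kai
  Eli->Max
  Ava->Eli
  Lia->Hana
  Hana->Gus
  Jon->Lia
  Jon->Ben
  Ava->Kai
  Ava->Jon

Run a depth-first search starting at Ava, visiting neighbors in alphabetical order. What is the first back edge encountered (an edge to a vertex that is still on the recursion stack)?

DFS from Ava (visiting neighbors in alphabetical order); mark gray on enter, black on exit:
Ava gray
  Eli gray
    Ben gray
      Ivy gray
      Ivy black
    Ben black
    Eli→Ivy: Ivy black — skip
    Max gray
      Max→Ivy: Ivy black — skip
    Max black
  Eli black
  Jon gray
    Jon→Ben: Ben black — skip
    Hana gray
      Hana→Ava: Ava is gray → back edge
First back edge: Hana → Ava.

Hana->Ava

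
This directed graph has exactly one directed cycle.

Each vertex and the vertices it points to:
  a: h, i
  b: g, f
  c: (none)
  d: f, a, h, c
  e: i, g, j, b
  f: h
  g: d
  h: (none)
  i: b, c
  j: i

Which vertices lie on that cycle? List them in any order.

a, b, d, g, i

DFS with gray/black marking from b:
b gray
  g gray
    d gray
      f gray
        h gray
        h black
      f black
      a gray
        a→h: h black — skip
        i gray
          i→b: b is gray → back edge
Back edge closes the cycle b → g → d → a → i → b; its vertices are {a, b, d, g, i}.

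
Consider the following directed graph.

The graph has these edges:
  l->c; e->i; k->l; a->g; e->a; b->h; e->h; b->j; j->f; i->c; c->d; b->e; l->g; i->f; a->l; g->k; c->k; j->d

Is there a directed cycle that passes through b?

No

b lies on a cycle iff there is a path from b back to itself.
Exploring from b, it never reaches itself; equivalently, its strongly connected component is a singleton.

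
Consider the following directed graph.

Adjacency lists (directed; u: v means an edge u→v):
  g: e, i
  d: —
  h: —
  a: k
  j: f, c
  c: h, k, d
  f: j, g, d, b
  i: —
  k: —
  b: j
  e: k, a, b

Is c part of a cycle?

No

c lies on a cycle iff there is a path from c back to itself.
Exploring from c, it never reaches itself; equivalently, its strongly connected component is a singleton.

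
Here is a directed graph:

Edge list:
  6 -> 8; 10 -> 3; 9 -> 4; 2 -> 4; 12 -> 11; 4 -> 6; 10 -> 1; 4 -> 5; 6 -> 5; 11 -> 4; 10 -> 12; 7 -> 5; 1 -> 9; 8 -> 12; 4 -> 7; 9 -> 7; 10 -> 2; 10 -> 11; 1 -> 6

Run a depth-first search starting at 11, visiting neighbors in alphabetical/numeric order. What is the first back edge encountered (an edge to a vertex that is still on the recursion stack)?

DFS from 11 (visiting neighbors in alphabetical/numeric order); mark gray on enter, black on exit:
11 gray
  4 gray
    5 gray
    5 black
    6 gray
      6→5: 5 black — skip
      8 gray
        12 gray
          12→11: 11 is gray → back edge
First back edge: 12 → 11.

12→11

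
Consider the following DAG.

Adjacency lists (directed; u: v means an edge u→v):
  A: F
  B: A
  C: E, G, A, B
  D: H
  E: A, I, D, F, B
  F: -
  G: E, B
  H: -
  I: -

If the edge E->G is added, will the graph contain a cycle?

Adding E→G creates a cycle iff G can already reach E.
Path from G: G → E.
So G → … → E → G is a cycle.

Yes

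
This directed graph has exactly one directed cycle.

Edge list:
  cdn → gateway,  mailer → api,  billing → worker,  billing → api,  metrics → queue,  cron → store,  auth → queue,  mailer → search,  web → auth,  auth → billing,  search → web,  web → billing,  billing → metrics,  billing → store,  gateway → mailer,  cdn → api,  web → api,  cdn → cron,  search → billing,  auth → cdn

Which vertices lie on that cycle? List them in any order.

DFS with gray/black marking from search:
search gray
  billing gray
    worker gray
    worker black
    store gray
    store black
    metrics gray
      queue gray
      queue black
    metrics black
    api gray
    api black
  billing black
  web gray
    web→api: api black — skip
    web→billing: billing black — skip
    auth gray
      auth→billing: billing black — skip
      auth→queue: queue black — skip
      cdn gray
        gateway gray
          mailer gray
            mailer→api: api black — skip
            mailer→search: search is gray → back edge
Back edge closes the cycle search → web → auth → cdn → gateway → mailer → search; its vertices are {cdn, web, auth, mailer, search, gateway}.

cdn, web, auth, mailer, search, gateway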